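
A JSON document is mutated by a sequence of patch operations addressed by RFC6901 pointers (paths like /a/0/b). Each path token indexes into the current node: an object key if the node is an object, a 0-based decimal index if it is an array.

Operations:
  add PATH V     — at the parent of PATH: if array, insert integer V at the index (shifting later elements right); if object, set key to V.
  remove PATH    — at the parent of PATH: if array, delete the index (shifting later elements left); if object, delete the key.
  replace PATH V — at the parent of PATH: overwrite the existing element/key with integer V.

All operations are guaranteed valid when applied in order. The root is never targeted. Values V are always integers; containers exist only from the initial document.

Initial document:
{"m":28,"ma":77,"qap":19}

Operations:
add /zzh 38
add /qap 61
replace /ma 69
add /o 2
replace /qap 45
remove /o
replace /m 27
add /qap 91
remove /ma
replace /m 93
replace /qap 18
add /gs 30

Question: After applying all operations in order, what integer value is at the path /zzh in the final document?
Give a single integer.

After op 1 (add /zzh 38): {"m":28,"ma":77,"qap":19,"zzh":38}
After op 2 (add /qap 61): {"m":28,"ma":77,"qap":61,"zzh":38}
After op 3 (replace /ma 69): {"m":28,"ma":69,"qap":61,"zzh":38}
After op 4 (add /o 2): {"m":28,"ma":69,"o":2,"qap":61,"zzh":38}
After op 5 (replace /qap 45): {"m":28,"ma":69,"o":2,"qap":45,"zzh":38}
After op 6 (remove /o): {"m":28,"ma":69,"qap":45,"zzh":38}
After op 7 (replace /m 27): {"m":27,"ma":69,"qap":45,"zzh":38}
After op 8 (add /qap 91): {"m":27,"ma":69,"qap":91,"zzh":38}
After op 9 (remove /ma): {"m":27,"qap":91,"zzh":38}
After op 10 (replace /m 93): {"m":93,"qap":91,"zzh":38}
After op 11 (replace /qap 18): {"m":93,"qap":18,"zzh":38}
After op 12 (add /gs 30): {"gs":30,"m":93,"qap":18,"zzh":38}
Value at /zzh: 38

Answer: 38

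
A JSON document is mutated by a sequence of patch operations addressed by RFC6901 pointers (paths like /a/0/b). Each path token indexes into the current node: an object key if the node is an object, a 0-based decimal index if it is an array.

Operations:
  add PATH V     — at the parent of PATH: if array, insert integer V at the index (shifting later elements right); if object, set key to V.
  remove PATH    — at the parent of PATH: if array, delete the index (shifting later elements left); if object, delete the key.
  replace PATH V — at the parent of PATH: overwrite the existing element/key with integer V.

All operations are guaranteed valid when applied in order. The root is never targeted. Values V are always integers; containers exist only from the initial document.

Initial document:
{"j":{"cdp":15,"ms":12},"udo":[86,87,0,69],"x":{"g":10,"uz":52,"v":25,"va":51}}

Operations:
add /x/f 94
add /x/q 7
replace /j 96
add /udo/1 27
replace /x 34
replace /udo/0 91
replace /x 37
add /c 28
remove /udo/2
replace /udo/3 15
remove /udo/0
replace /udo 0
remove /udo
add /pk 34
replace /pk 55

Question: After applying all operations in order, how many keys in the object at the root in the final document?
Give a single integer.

Answer: 4

Derivation:
After op 1 (add /x/f 94): {"j":{"cdp":15,"ms":12},"udo":[86,87,0,69],"x":{"f":94,"g":10,"uz":52,"v":25,"va":51}}
After op 2 (add /x/q 7): {"j":{"cdp":15,"ms":12},"udo":[86,87,0,69],"x":{"f":94,"g":10,"q":7,"uz":52,"v":25,"va":51}}
After op 3 (replace /j 96): {"j":96,"udo":[86,87,0,69],"x":{"f":94,"g":10,"q":7,"uz":52,"v":25,"va":51}}
After op 4 (add /udo/1 27): {"j":96,"udo":[86,27,87,0,69],"x":{"f":94,"g":10,"q":7,"uz":52,"v":25,"va":51}}
After op 5 (replace /x 34): {"j":96,"udo":[86,27,87,0,69],"x":34}
After op 6 (replace /udo/0 91): {"j":96,"udo":[91,27,87,0,69],"x":34}
After op 7 (replace /x 37): {"j":96,"udo":[91,27,87,0,69],"x":37}
After op 8 (add /c 28): {"c":28,"j":96,"udo":[91,27,87,0,69],"x":37}
After op 9 (remove /udo/2): {"c":28,"j":96,"udo":[91,27,0,69],"x":37}
After op 10 (replace /udo/3 15): {"c":28,"j":96,"udo":[91,27,0,15],"x":37}
After op 11 (remove /udo/0): {"c":28,"j":96,"udo":[27,0,15],"x":37}
After op 12 (replace /udo 0): {"c":28,"j":96,"udo":0,"x":37}
After op 13 (remove /udo): {"c":28,"j":96,"x":37}
After op 14 (add /pk 34): {"c":28,"j":96,"pk":34,"x":37}
After op 15 (replace /pk 55): {"c":28,"j":96,"pk":55,"x":37}
Size at the root: 4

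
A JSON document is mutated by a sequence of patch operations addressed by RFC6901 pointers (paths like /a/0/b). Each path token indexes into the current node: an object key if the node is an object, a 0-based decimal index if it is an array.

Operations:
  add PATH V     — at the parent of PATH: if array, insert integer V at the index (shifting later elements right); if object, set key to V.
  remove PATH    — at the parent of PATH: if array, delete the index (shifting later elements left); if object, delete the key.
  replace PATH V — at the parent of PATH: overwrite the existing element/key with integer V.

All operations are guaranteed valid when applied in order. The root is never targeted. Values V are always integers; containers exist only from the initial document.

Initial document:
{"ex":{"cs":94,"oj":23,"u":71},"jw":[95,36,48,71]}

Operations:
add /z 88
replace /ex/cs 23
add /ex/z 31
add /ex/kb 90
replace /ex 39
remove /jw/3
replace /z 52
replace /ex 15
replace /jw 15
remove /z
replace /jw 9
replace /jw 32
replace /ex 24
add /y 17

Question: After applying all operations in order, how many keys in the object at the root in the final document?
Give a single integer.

After op 1 (add /z 88): {"ex":{"cs":94,"oj":23,"u":71},"jw":[95,36,48,71],"z":88}
After op 2 (replace /ex/cs 23): {"ex":{"cs":23,"oj":23,"u":71},"jw":[95,36,48,71],"z":88}
After op 3 (add /ex/z 31): {"ex":{"cs":23,"oj":23,"u":71,"z":31},"jw":[95,36,48,71],"z":88}
After op 4 (add /ex/kb 90): {"ex":{"cs":23,"kb":90,"oj":23,"u":71,"z":31},"jw":[95,36,48,71],"z":88}
After op 5 (replace /ex 39): {"ex":39,"jw":[95,36,48,71],"z":88}
After op 6 (remove /jw/3): {"ex":39,"jw":[95,36,48],"z":88}
After op 7 (replace /z 52): {"ex":39,"jw":[95,36,48],"z":52}
After op 8 (replace /ex 15): {"ex":15,"jw":[95,36,48],"z":52}
After op 9 (replace /jw 15): {"ex":15,"jw":15,"z":52}
After op 10 (remove /z): {"ex":15,"jw":15}
After op 11 (replace /jw 9): {"ex":15,"jw":9}
After op 12 (replace /jw 32): {"ex":15,"jw":32}
After op 13 (replace /ex 24): {"ex":24,"jw":32}
After op 14 (add /y 17): {"ex":24,"jw":32,"y":17}
Size at the root: 3

Answer: 3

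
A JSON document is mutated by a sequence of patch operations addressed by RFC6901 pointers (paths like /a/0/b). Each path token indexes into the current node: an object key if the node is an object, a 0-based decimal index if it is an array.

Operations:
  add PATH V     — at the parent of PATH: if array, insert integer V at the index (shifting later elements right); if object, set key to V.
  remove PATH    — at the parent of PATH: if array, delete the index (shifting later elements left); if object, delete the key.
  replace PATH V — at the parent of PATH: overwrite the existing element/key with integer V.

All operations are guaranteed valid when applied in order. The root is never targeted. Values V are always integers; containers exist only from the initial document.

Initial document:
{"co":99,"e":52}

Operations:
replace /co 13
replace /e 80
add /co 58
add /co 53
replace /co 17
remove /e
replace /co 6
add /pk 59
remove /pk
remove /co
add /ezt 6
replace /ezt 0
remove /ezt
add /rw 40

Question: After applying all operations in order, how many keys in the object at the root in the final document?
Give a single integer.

After op 1 (replace /co 13): {"co":13,"e":52}
After op 2 (replace /e 80): {"co":13,"e":80}
After op 3 (add /co 58): {"co":58,"e":80}
After op 4 (add /co 53): {"co":53,"e":80}
After op 5 (replace /co 17): {"co":17,"e":80}
After op 6 (remove /e): {"co":17}
After op 7 (replace /co 6): {"co":6}
After op 8 (add /pk 59): {"co":6,"pk":59}
After op 9 (remove /pk): {"co":6}
After op 10 (remove /co): {}
After op 11 (add /ezt 6): {"ezt":6}
After op 12 (replace /ezt 0): {"ezt":0}
After op 13 (remove /ezt): {}
After op 14 (add /rw 40): {"rw":40}
Size at the root: 1

Answer: 1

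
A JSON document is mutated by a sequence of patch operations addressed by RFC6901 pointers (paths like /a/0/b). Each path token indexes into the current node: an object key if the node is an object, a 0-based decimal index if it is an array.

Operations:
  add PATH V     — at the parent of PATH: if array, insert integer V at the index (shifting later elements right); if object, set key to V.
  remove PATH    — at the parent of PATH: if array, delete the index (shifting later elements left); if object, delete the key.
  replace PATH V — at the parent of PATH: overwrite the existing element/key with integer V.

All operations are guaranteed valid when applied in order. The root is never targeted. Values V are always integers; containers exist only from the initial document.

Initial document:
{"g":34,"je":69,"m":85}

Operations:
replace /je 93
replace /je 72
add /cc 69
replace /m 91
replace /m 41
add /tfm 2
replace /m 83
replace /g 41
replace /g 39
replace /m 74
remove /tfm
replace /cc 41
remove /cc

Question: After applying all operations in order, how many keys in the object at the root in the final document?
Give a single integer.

Answer: 3

Derivation:
After op 1 (replace /je 93): {"g":34,"je":93,"m":85}
After op 2 (replace /je 72): {"g":34,"je":72,"m":85}
After op 3 (add /cc 69): {"cc":69,"g":34,"je":72,"m":85}
After op 4 (replace /m 91): {"cc":69,"g":34,"je":72,"m":91}
After op 5 (replace /m 41): {"cc":69,"g":34,"je":72,"m":41}
After op 6 (add /tfm 2): {"cc":69,"g":34,"je":72,"m":41,"tfm":2}
After op 7 (replace /m 83): {"cc":69,"g":34,"je":72,"m":83,"tfm":2}
After op 8 (replace /g 41): {"cc":69,"g":41,"je":72,"m":83,"tfm":2}
After op 9 (replace /g 39): {"cc":69,"g":39,"je":72,"m":83,"tfm":2}
After op 10 (replace /m 74): {"cc":69,"g":39,"je":72,"m":74,"tfm":2}
After op 11 (remove /tfm): {"cc":69,"g":39,"je":72,"m":74}
After op 12 (replace /cc 41): {"cc":41,"g":39,"je":72,"m":74}
After op 13 (remove /cc): {"g":39,"je":72,"m":74}
Size at the root: 3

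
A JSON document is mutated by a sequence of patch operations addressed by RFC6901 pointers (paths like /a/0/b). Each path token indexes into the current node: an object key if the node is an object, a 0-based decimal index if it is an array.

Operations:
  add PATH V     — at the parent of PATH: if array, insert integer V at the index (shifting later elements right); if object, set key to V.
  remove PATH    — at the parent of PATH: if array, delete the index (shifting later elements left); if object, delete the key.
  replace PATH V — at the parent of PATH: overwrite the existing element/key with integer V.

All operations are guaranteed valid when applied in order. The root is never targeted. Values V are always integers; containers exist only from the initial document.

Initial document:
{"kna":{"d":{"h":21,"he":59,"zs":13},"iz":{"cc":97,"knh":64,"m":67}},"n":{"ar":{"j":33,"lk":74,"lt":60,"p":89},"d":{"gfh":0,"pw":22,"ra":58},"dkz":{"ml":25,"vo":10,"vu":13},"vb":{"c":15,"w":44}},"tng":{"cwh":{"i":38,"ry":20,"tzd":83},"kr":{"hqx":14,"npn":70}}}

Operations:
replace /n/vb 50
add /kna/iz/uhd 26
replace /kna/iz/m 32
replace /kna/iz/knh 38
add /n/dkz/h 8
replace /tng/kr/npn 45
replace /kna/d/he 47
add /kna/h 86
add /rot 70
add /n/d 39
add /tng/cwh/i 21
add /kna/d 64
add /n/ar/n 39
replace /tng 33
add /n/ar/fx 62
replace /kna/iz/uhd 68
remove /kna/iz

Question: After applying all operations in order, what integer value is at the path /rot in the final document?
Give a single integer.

After op 1 (replace /n/vb 50): {"kna":{"d":{"h":21,"he":59,"zs":13},"iz":{"cc":97,"knh":64,"m":67}},"n":{"ar":{"j":33,"lk":74,"lt":60,"p":89},"d":{"gfh":0,"pw":22,"ra":58},"dkz":{"ml":25,"vo":10,"vu":13},"vb":50},"tng":{"cwh":{"i":38,"ry":20,"tzd":83},"kr":{"hqx":14,"npn":70}}}
After op 2 (add /kna/iz/uhd 26): {"kna":{"d":{"h":21,"he":59,"zs":13},"iz":{"cc":97,"knh":64,"m":67,"uhd":26}},"n":{"ar":{"j":33,"lk":74,"lt":60,"p":89},"d":{"gfh":0,"pw":22,"ra":58},"dkz":{"ml":25,"vo":10,"vu":13},"vb":50},"tng":{"cwh":{"i":38,"ry":20,"tzd":83},"kr":{"hqx":14,"npn":70}}}
After op 3 (replace /kna/iz/m 32): {"kna":{"d":{"h":21,"he":59,"zs":13},"iz":{"cc":97,"knh":64,"m":32,"uhd":26}},"n":{"ar":{"j":33,"lk":74,"lt":60,"p":89},"d":{"gfh":0,"pw":22,"ra":58},"dkz":{"ml":25,"vo":10,"vu":13},"vb":50},"tng":{"cwh":{"i":38,"ry":20,"tzd":83},"kr":{"hqx":14,"npn":70}}}
After op 4 (replace /kna/iz/knh 38): {"kna":{"d":{"h":21,"he":59,"zs":13},"iz":{"cc":97,"knh":38,"m":32,"uhd":26}},"n":{"ar":{"j":33,"lk":74,"lt":60,"p":89},"d":{"gfh":0,"pw":22,"ra":58},"dkz":{"ml":25,"vo":10,"vu":13},"vb":50},"tng":{"cwh":{"i":38,"ry":20,"tzd":83},"kr":{"hqx":14,"npn":70}}}
After op 5 (add /n/dkz/h 8): {"kna":{"d":{"h":21,"he":59,"zs":13},"iz":{"cc":97,"knh":38,"m":32,"uhd":26}},"n":{"ar":{"j":33,"lk":74,"lt":60,"p":89},"d":{"gfh":0,"pw":22,"ra":58},"dkz":{"h":8,"ml":25,"vo":10,"vu":13},"vb":50},"tng":{"cwh":{"i":38,"ry":20,"tzd":83},"kr":{"hqx":14,"npn":70}}}
After op 6 (replace /tng/kr/npn 45): {"kna":{"d":{"h":21,"he":59,"zs":13},"iz":{"cc":97,"knh":38,"m":32,"uhd":26}},"n":{"ar":{"j":33,"lk":74,"lt":60,"p":89},"d":{"gfh":0,"pw":22,"ra":58},"dkz":{"h":8,"ml":25,"vo":10,"vu":13},"vb":50},"tng":{"cwh":{"i":38,"ry":20,"tzd":83},"kr":{"hqx":14,"npn":45}}}
After op 7 (replace /kna/d/he 47): {"kna":{"d":{"h":21,"he":47,"zs":13},"iz":{"cc":97,"knh":38,"m":32,"uhd":26}},"n":{"ar":{"j":33,"lk":74,"lt":60,"p":89},"d":{"gfh":0,"pw":22,"ra":58},"dkz":{"h":8,"ml":25,"vo":10,"vu":13},"vb":50},"tng":{"cwh":{"i":38,"ry":20,"tzd":83},"kr":{"hqx":14,"npn":45}}}
After op 8 (add /kna/h 86): {"kna":{"d":{"h":21,"he":47,"zs":13},"h":86,"iz":{"cc":97,"knh":38,"m":32,"uhd":26}},"n":{"ar":{"j":33,"lk":74,"lt":60,"p":89},"d":{"gfh":0,"pw":22,"ra":58},"dkz":{"h":8,"ml":25,"vo":10,"vu":13},"vb":50},"tng":{"cwh":{"i":38,"ry":20,"tzd":83},"kr":{"hqx":14,"npn":45}}}
After op 9 (add /rot 70): {"kna":{"d":{"h":21,"he":47,"zs":13},"h":86,"iz":{"cc":97,"knh":38,"m":32,"uhd":26}},"n":{"ar":{"j":33,"lk":74,"lt":60,"p":89},"d":{"gfh":0,"pw":22,"ra":58},"dkz":{"h":8,"ml":25,"vo":10,"vu":13},"vb":50},"rot":70,"tng":{"cwh":{"i":38,"ry":20,"tzd":83},"kr":{"hqx":14,"npn":45}}}
After op 10 (add /n/d 39): {"kna":{"d":{"h":21,"he":47,"zs":13},"h":86,"iz":{"cc":97,"knh":38,"m":32,"uhd":26}},"n":{"ar":{"j":33,"lk":74,"lt":60,"p":89},"d":39,"dkz":{"h":8,"ml":25,"vo":10,"vu":13},"vb":50},"rot":70,"tng":{"cwh":{"i":38,"ry":20,"tzd":83},"kr":{"hqx":14,"npn":45}}}
After op 11 (add /tng/cwh/i 21): {"kna":{"d":{"h":21,"he":47,"zs":13},"h":86,"iz":{"cc":97,"knh":38,"m":32,"uhd":26}},"n":{"ar":{"j":33,"lk":74,"lt":60,"p":89},"d":39,"dkz":{"h":8,"ml":25,"vo":10,"vu":13},"vb":50},"rot":70,"tng":{"cwh":{"i":21,"ry":20,"tzd":83},"kr":{"hqx":14,"npn":45}}}
After op 12 (add /kna/d 64): {"kna":{"d":64,"h":86,"iz":{"cc":97,"knh":38,"m":32,"uhd":26}},"n":{"ar":{"j":33,"lk":74,"lt":60,"p":89},"d":39,"dkz":{"h":8,"ml":25,"vo":10,"vu":13},"vb":50},"rot":70,"tng":{"cwh":{"i":21,"ry":20,"tzd":83},"kr":{"hqx":14,"npn":45}}}
After op 13 (add /n/ar/n 39): {"kna":{"d":64,"h":86,"iz":{"cc":97,"knh":38,"m":32,"uhd":26}},"n":{"ar":{"j":33,"lk":74,"lt":60,"n":39,"p":89},"d":39,"dkz":{"h":8,"ml":25,"vo":10,"vu":13},"vb":50},"rot":70,"tng":{"cwh":{"i":21,"ry":20,"tzd":83},"kr":{"hqx":14,"npn":45}}}
After op 14 (replace /tng 33): {"kna":{"d":64,"h":86,"iz":{"cc":97,"knh":38,"m":32,"uhd":26}},"n":{"ar":{"j":33,"lk":74,"lt":60,"n":39,"p":89},"d":39,"dkz":{"h":8,"ml":25,"vo":10,"vu":13},"vb":50},"rot":70,"tng":33}
After op 15 (add /n/ar/fx 62): {"kna":{"d":64,"h":86,"iz":{"cc":97,"knh":38,"m":32,"uhd":26}},"n":{"ar":{"fx":62,"j":33,"lk":74,"lt":60,"n":39,"p":89},"d":39,"dkz":{"h":8,"ml":25,"vo":10,"vu":13},"vb":50},"rot":70,"tng":33}
After op 16 (replace /kna/iz/uhd 68): {"kna":{"d":64,"h":86,"iz":{"cc":97,"knh":38,"m":32,"uhd":68}},"n":{"ar":{"fx":62,"j":33,"lk":74,"lt":60,"n":39,"p":89},"d":39,"dkz":{"h":8,"ml":25,"vo":10,"vu":13},"vb":50},"rot":70,"tng":33}
After op 17 (remove /kna/iz): {"kna":{"d":64,"h":86},"n":{"ar":{"fx":62,"j":33,"lk":74,"lt":60,"n":39,"p":89},"d":39,"dkz":{"h":8,"ml":25,"vo":10,"vu":13},"vb":50},"rot":70,"tng":33}
Value at /rot: 70

Answer: 70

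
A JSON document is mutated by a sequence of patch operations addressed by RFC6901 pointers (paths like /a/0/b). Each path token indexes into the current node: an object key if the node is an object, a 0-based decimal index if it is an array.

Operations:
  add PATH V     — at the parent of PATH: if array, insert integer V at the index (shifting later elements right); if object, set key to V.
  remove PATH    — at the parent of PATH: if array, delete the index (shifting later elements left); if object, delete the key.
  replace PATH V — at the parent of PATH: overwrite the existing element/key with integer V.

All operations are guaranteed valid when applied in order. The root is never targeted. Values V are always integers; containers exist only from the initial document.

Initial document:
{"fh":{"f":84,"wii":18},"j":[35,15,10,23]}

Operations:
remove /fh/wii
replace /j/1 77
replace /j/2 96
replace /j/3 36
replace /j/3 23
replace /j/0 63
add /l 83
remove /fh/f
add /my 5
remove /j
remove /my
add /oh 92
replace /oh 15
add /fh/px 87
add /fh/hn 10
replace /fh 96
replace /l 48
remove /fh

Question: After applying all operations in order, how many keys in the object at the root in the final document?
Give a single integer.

Answer: 2

Derivation:
After op 1 (remove /fh/wii): {"fh":{"f":84},"j":[35,15,10,23]}
After op 2 (replace /j/1 77): {"fh":{"f":84},"j":[35,77,10,23]}
After op 3 (replace /j/2 96): {"fh":{"f":84},"j":[35,77,96,23]}
After op 4 (replace /j/3 36): {"fh":{"f":84},"j":[35,77,96,36]}
After op 5 (replace /j/3 23): {"fh":{"f":84},"j":[35,77,96,23]}
After op 6 (replace /j/0 63): {"fh":{"f":84},"j":[63,77,96,23]}
After op 7 (add /l 83): {"fh":{"f":84},"j":[63,77,96,23],"l":83}
After op 8 (remove /fh/f): {"fh":{},"j":[63,77,96,23],"l":83}
After op 9 (add /my 5): {"fh":{},"j":[63,77,96,23],"l":83,"my":5}
After op 10 (remove /j): {"fh":{},"l":83,"my":5}
After op 11 (remove /my): {"fh":{},"l":83}
After op 12 (add /oh 92): {"fh":{},"l":83,"oh":92}
After op 13 (replace /oh 15): {"fh":{},"l":83,"oh":15}
After op 14 (add /fh/px 87): {"fh":{"px":87},"l":83,"oh":15}
After op 15 (add /fh/hn 10): {"fh":{"hn":10,"px":87},"l":83,"oh":15}
After op 16 (replace /fh 96): {"fh":96,"l":83,"oh":15}
After op 17 (replace /l 48): {"fh":96,"l":48,"oh":15}
After op 18 (remove /fh): {"l":48,"oh":15}
Size at the root: 2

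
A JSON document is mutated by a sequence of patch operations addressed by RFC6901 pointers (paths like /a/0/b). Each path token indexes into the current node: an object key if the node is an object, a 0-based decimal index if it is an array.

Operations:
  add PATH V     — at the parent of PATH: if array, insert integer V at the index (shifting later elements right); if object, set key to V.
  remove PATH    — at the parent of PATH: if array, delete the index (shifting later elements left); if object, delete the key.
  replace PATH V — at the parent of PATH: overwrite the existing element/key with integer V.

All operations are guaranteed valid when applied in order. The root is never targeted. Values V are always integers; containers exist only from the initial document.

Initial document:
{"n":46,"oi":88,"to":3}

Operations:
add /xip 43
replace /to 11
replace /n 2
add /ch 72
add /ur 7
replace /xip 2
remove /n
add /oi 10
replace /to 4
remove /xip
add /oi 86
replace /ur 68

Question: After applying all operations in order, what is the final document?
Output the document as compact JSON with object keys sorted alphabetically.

After op 1 (add /xip 43): {"n":46,"oi":88,"to":3,"xip":43}
After op 2 (replace /to 11): {"n":46,"oi":88,"to":11,"xip":43}
After op 3 (replace /n 2): {"n":2,"oi":88,"to":11,"xip":43}
After op 4 (add /ch 72): {"ch":72,"n":2,"oi":88,"to":11,"xip":43}
After op 5 (add /ur 7): {"ch":72,"n":2,"oi":88,"to":11,"ur":7,"xip":43}
After op 6 (replace /xip 2): {"ch":72,"n":2,"oi":88,"to":11,"ur":7,"xip":2}
After op 7 (remove /n): {"ch":72,"oi":88,"to":11,"ur":7,"xip":2}
After op 8 (add /oi 10): {"ch":72,"oi":10,"to":11,"ur":7,"xip":2}
After op 9 (replace /to 4): {"ch":72,"oi":10,"to":4,"ur":7,"xip":2}
After op 10 (remove /xip): {"ch":72,"oi":10,"to":4,"ur":7}
After op 11 (add /oi 86): {"ch":72,"oi":86,"to":4,"ur":7}
After op 12 (replace /ur 68): {"ch":72,"oi":86,"to":4,"ur":68}

Answer: {"ch":72,"oi":86,"to":4,"ur":68}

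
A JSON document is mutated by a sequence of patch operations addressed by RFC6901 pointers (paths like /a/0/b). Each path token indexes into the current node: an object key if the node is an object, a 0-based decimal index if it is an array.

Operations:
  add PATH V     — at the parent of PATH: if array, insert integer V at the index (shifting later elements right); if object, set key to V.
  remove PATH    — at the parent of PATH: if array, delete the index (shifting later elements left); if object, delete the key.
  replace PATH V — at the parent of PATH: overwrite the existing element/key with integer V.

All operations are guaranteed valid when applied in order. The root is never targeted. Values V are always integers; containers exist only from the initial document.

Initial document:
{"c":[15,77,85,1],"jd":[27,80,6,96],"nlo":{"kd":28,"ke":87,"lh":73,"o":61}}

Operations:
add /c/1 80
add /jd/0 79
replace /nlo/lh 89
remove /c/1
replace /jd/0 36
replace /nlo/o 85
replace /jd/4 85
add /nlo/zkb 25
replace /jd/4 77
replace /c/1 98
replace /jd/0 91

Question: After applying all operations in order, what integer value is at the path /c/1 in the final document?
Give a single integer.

Answer: 98

Derivation:
After op 1 (add /c/1 80): {"c":[15,80,77,85,1],"jd":[27,80,6,96],"nlo":{"kd":28,"ke":87,"lh":73,"o":61}}
After op 2 (add /jd/0 79): {"c":[15,80,77,85,1],"jd":[79,27,80,6,96],"nlo":{"kd":28,"ke":87,"lh":73,"o":61}}
After op 3 (replace /nlo/lh 89): {"c":[15,80,77,85,1],"jd":[79,27,80,6,96],"nlo":{"kd":28,"ke":87,"lh":89,"o":61}}
After op 4 (remove /c/1): {"c":[15,77,85,1],"jd":[79,27,80,6,96],"nlo":{"kd":28,"ke":87,"lh":89,"o":61}}
After op 5 (replace /jd/0 36): {"c":[15,77,85,1],"jd":[36,27,80,6,96],"nlo":{"kd":28,"ke":87,"lh":89,"o":61}}
After op 6 (replace /nlo/o 85): {"c":[15,77,85,1],"jd":[36,27,80,6,96],"nlo":{"kd":28,"ke":87,"lh":89,"o":85}}
After op 7 (replace /jd/4 85): {"c":[15,77,85,1],"jd":[36,27,80,6,85],"nlo":{"kd":28,"ke":87,"lh":89,"o":85}}
After op 8 (add /nlo/zkb 25): {"c":[15,77,85,1],"jd":[36,27,80,6,85],"nlo":{"kd":28,"ke":87,"lh":89,"o":85,"zkb":25}}
After op 9 (replace /jd/4 77): {"c":[15,77,85,1],"jd":[36,27,80,6,77],"nlo":{"kd":28,"ke":87,"lh":89,"o":85,"zkb":25}}
After op 10 (replace /c/1 98): {"c":[15,98,85,1],"jd":[36,27,80,6,77],"nlo":{"kd":28,"ke":87,"lh":89,"o":85,"zkb":25}}
After op 11 (replace /jd/0 91): {"c":[15,98,85,1],"jd":[91,27,80,6,77],"nlo":{"kd":28,"ke":87,"lh":89,"o":85,"zkb":25}}
Value at /c/1: 98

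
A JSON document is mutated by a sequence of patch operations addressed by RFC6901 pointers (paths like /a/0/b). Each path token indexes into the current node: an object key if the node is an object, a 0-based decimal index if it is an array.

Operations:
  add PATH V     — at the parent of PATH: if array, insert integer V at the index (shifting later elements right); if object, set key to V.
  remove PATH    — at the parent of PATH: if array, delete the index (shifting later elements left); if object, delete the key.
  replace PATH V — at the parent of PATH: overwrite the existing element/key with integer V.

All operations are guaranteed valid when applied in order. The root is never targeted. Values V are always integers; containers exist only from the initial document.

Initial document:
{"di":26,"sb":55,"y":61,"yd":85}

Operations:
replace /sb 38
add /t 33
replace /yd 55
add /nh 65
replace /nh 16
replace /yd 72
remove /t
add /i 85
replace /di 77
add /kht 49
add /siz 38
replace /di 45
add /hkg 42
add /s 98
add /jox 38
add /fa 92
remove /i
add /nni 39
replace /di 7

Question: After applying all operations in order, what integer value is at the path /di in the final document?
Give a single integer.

Answer: 7

Derivation:
After op 1 (replace /sb 38): {"di":26,"sb":38,"y":61,"yd":85}
After op 2 (add /t 33): {"di":26,"sb":38,"t":33,"y":61,"yd":85}
After op 3 (replace /yd 55): {"di":26,"sb":38,"t":33,"y":61,"yd":55}
After op 4 (add /nh 65): {"di":26,"nh":65,"sb":38,"t":33,"y":61,"yd":55}
After op 5 (replace /nh 16): {"di":26,"nh":16,"sb":38,"t":33,"y":61,"yd":55}
After op 6 (replace /yd 72): {"di":26,"nh":16,"sb":38,"t":33,"y":61,"yd":72}
After op 7 (remove /t): {"di":26,"nh":16,"sb":38,"y":61,"yd":72}
After op 8 (add /i 85): {"di":26,"i":85,"nh":16,"sb":38,"y":61,"yd":72}
After op 9 (replace /di 77): {"di":77,"i":85,"nh":16,"sb":38,"y":61,"yd":72}
After op 10 (add /kht 49): {"di":77,"i":85,"kht":49,"nh":16,"sb":38,"y":61,"yd":72}
After op 11 (add /siz 38): {"di":77,"i":85,"kht":49,"nh":16,"sb":38,"siz":38,"y":61,"yd":72}
After op 12 (replace /di 45): {"di":45,"i":85,"kht":49,"nh":16,"sb":38,"siz":38,"y":61,"yd":72}
After op 13 (add /hkg 42): {"di":45,"hkg":42,"i":85,"kht":49,"nh":16,"sb":38,"siz":38,"y":61,"yd":72}
After op 14 (add /s 98): {"di":45,"hkg":42,"i":85,"kht":49,"nh":16,"s":98,"sb":38,"siz":38,"y":61,"yd":72}
After op 15 (add /jox 38): {"di":45,"hkg":42,"i":85,"jox":38,"kht":49,"nh":16,"s":98,"sb":38,"siz":38,"y":61,"yd":72}
After op 16 (add /fa 92): {"di":45,"fa":92,"hkg":42,"i":85,"jox":38,"kht":49,"nh":16,"s":98,"sb":38,"siz":38,"y":61,"yd":72}
After op 17 (remove /i): {"di":45,"fa":92,"hkg":42,"jox":38,"kht":49,"nh":16,"s":98,"sb":38,"siz":38,"y":61,"yd":72}
After op 18 (add /nni 39): {"di":45,"fa":92,"hkg":42,"jox":38,"kht":49,"nh":16,"nni":39,"s":98,"sb":38,"siz":38,"y":61,"yd":72}
After op 19 (replace /di 7): {"di":7,"fa":92,"hkg":42,"jox":38,"kht":49,"nh":16,"nni":39,"s":98,"sb":38,"siz":38,"y":61,"yd":72}
Value at /di: 7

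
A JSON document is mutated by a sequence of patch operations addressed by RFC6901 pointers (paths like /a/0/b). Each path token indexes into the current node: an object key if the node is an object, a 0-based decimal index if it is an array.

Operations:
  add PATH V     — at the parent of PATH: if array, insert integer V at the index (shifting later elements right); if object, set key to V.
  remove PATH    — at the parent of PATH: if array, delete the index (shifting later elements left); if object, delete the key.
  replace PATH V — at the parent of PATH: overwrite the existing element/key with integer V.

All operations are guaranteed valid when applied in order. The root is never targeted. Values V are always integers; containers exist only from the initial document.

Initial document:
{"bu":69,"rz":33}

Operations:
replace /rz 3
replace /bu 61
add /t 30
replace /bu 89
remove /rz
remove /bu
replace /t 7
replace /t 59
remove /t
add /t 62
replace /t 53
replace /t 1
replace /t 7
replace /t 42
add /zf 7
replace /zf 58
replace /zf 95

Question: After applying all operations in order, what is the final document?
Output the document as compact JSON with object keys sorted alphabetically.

After op 1 (replace /rz 3): {"bu":69,"rz":3}
After op 2 (replace /bu 61): {"bu":61,"rz":3}
After op 3 (add /t 30): {"bu":61,"rz":3,"t":30}
After op 4 (replace /bu 89): {"bu":89,"rz":3,"t":30}
After op 5 (remove /rz): {"bu":89,"t":30}
After op 6 (remove /bu): {"t":30}
After op 7 (replace /t 7): {"t":7}
After op 8 (replace /t 59): {"t":59}
After op 9 (remove /t): {}
After op 10 (add /t 62): {"t":62}
After op 11 (replace /t 53): {"t":53}
After op 12 (replace /t 1): {"t":1}
After op 13 (replace /t 7): {"t":7}
After op 14 (replace /t 42): {"t":42}
After op 15 (add /zf 7): {"t":42,"zf":7}
After op 16 (replace /zf 58): {"t":42,"zf":58}
After op 17 (replace /zf 95): {"t":42,"zf":95}

Answer: {"t":42,"zf":95}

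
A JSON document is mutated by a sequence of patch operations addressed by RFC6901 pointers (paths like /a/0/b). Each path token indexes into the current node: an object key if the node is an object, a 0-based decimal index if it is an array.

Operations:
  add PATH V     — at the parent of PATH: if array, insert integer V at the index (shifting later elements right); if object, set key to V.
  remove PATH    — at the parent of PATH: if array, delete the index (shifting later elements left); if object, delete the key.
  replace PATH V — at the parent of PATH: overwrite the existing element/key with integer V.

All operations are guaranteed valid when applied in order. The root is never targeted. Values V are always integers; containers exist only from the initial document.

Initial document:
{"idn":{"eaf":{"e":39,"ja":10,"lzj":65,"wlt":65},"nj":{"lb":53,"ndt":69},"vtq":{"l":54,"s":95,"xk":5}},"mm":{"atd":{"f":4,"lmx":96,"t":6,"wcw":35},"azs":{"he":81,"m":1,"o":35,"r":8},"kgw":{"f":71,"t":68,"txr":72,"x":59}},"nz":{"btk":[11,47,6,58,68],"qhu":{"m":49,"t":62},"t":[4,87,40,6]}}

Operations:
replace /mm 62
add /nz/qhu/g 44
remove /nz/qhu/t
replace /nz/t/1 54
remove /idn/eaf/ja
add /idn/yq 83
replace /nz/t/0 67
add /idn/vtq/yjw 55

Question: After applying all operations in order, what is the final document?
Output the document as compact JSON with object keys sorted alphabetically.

After op 1 (replace /mm 62): {"idn":{"eaf":{"e":39,"ja":10,"lzj":65,"wlt":65},"nj":{"lb":53,"ndt":69},"vtq":{"l":54,"s":95,"xk":5}},"mm":62,"nz":{"btk":[11,47,6,58,68],"qhu":{"m":49,"t":62},"t":[4,87,40,6]}}
After op 2 (add /nz/qhu/g 44): {"idn":{"eaf":{"e":39,"ja":10,"lzj":65,"wlt":65},"nj":{"lb":53,"ndt":69},"vtq":{"l":54,"s":95,"xk":5}},"mm":62,"nz":{"btk":[11,47,6,58,68],"qhu":{"g":44,"m":49,"t":62},"t":[4,87,40,6]}}
After op 3 (remove /nz/qhu/t): {"idn":{"eaf":{"e":39,"ja":10,"lzj":65,"wlt":65},"nj":{"lb":53,"ndt":69},"vtq":{"l":54,"s":95,"xk":5}},"mm":62,"nz":{"btk":[11,47,6,58,68],"qhu":{"g":44,"m":49},"t":[4,87,40,6]}}
After op 4 (replace /nz/t/1 54): {"idn":{"eaf":{"e":39,"ja":10,"lzj":65,"wlt":65},"nj":{"lb":53,"ndt":69},"vtq":{"l":54,"s":95,"xk":5}},"mm":62,"nz":{"btk":[11,47,6,58,68],"qhu":{"g":44,"m":49},"t":[4,54,40,6]}}
After op 5 (remove /idn/eaf/ja): {"idn":{"eaf":{"e":39,"lzj":65,"wlt":65},"nj":{"lb":53,"ndt":69},"vtq":{"l":54,"s":95,"xk":5}},"mm":62,"nz":{"btk":[11,47,6,58,68],"qhu":{"g":44,"m":49},"t":[4,54,40,6]}}
After op 6 (add /idn/yq 83): {"idn":{"eaf":{"e":39,"lzj":65,"wlt":65},"nj":{"lb":53,"ndt":69},"vtq":{"l":54,"s":95,"xk":5},"yq":83},"mm":62,"nz":{"btk":[11,47,6,58,68],"qhu":{"g":44,"m":49},"t":[4,54,40,6]}}
After op 7 (replace /nz/t/0 67): {"idn":{"eaf":{"e":39,"lzj":65,"wlt":65},"nj":{"lb":53,"ndt":69},"vtq":{"l":54,"s":95,"xk":5},"yq":83},"mm":62,"nz":{"btk":[11,47,6,58,68],"qhu":{"g":44,"m":49},"t":[67,54,40,6]}}
After op 8 (add /idn/vtq/yjw 55): {"idn":{"eaf":{"e":39,"lzj":65,"wlt":65},"nj":{"lb":53,"ndt":69},"vtq":{"l":54,"s":95,"xk":5,"yjw":55},"yq":83},"mm":62,"nz":{"btk":[11,47,6,58,68],"qhu":{"g":44,"m":49},"t":[67,54,40,6]}}

Answer: {"idn":{"eaf":{"e":39,"lzj":65,"wlt":65},"nj":{"lb":53,"ndt":69},"vtq":{"l":54,"s":95,"xk":5,"yjw":55},"yq":83},"mm":62,"nz":{"btk":[11,47,6,58,68],"qhu":{"g":44,"m":49},"t":[67,54,40,6]}}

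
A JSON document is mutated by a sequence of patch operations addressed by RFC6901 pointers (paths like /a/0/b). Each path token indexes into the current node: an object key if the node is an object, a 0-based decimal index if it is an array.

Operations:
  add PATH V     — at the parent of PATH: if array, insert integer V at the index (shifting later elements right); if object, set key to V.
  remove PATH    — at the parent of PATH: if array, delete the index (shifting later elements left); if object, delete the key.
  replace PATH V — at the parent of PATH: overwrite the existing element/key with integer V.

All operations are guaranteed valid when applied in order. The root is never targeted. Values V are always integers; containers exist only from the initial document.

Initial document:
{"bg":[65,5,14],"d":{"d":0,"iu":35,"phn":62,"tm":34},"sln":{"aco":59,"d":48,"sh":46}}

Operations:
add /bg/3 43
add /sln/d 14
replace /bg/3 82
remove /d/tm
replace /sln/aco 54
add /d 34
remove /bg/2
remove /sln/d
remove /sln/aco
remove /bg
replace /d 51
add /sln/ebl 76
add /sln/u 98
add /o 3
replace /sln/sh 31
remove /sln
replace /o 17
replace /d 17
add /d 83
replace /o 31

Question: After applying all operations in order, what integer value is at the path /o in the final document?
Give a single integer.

After op 1 (add /bg/3 43): {"bg":[65,5,14,43],"d":{"d":0,"iu":35,"phn":62,"tm":34},"sln":{"aco":59,"d":48,"sh":46}}
After op 2 (add /sln/d 14): {"bg":[65,5,14,43],"d":{"d":0,"iu":35,"phn":62,"tm":34},"sln":{"aco":59,"d":14,"sh":46}}
After op 3 (replace /bg/3 82): {"bg":[65,5,14,82],"d":{"d":0,"iu":35,"phn":62,"tm":34},"sln":{"aco":59,"d":14,"sh":46}}
After op 4 (remove /d/tm): {"bg":[65,5,14,82],"d":{"d":0,"iu":35,"phn":62},"sln":{"aco":59,"d":14,"sh":46}}
After op 5 (replace /sln/aco 54): {"bg":[65,5,14,82],"d":{"d":0,"iu":35,"phn":62},"sln":{"aco":54,"d":14,"sh":46}}
After op 6 (add /d 34): {"bg":[65,5,14,82],"d":34,"sln":{"aco":54,"d":14,"sh":46}}
After op 7 (remove /bg/2): {"bg":[65,5,82],"d":34,"sln":{"aco":54,"d":14,"sh":46}}
After op 8 (remove /sln/d): {"bg":[65,5,82],"d":34,"sln":{"aco":54,"sh":46}}
After op 9 (remove /sln/aco): {"bg":[65,5,82],"d":34,"sln":{"sh":46}}
After op 10 (remove /bg): {"d":34,"sln":{"sh":46}}
After op 11 (replace /d 51): {"d":51,"sln":{"sh":46}}
After op 12 (add /sln/ebl 76): {"d":51,"sln":{"ebl":76,"sh":46}}
After op 13 (add /sln/u 98): {"d":51,"sln":{"ebl":76,"sh":46,"u":98}}
After op 14 (add /o 3): {"d":51,"o":3,"sln":{"ebl":76,"sh":46,"u":98}}
After op 15 (replace /sln/sh 31): {"d":51,"o":3,"sln":{"ebl":76,"sh":31,"u":98}}
After op 16 (remove /sln): {"d":51,"o":3}
After op 17 (replace /o 17): {"d":51,"o":17}
After op 18 (replace /d 17): {"d":17,"o":17}
After op 19 (add /d 83): {"d":83,"o":17}
After op 20 (replace /o 31): {"d":83,"o":31}
Value at /o: 31

Answer: 31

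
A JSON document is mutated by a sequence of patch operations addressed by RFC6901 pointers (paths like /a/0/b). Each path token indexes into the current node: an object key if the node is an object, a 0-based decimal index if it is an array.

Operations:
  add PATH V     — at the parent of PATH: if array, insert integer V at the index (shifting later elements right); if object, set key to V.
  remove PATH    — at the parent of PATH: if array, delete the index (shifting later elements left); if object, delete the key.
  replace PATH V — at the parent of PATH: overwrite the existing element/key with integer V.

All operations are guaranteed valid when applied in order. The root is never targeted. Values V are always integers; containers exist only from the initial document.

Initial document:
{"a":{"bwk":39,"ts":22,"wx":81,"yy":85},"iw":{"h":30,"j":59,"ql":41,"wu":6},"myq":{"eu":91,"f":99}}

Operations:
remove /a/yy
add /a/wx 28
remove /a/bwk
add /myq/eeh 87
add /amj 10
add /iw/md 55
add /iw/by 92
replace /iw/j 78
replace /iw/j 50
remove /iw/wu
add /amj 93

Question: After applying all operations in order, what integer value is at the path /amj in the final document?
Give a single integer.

Answer: 93

Derivation:
After op 1 (remove /a/yy): {"a":{"bwk":39,"ts":22,"wx":81},"iw":{"h":30,"j":59,"ql":41,"wu":6},"myq":{"eu":91,"f":99}}
After op 2 (add /a/wx 28): {"a":{"bwk":39,"ts":22,"wx":28},"iw":{"h":30,"j":59,"ql":41,"wu":6},"myq":{"eu":91,"f":99}}
After op 3 (remove /a/bwk): {"a":{"ts":22,"wx":28},"iw":{"h":30,"j":59,"ql":41,"wu":6},"myq":{"eu":91,"f":99}}
After op 4 (add /myq/eeh 87): {"a":{"ts":22,"wx":28},"iw":{"h":30,"j":59,"ql":41,"wu":6},"myq":{"eeh":87,"eu":91,"f":99}}
After op 5 (add /amj 10): {"a":{"ts":22,"wx":28},"amj":10,"iw":{"h":30,"j":59,"ql":41,"wu":6},"myq":{"eeh":87,"eu":91,"f":99}}
After op 6 (add /iw/md 55): {"a":{"ts":22,"wx":28},"amj":10,"iw":{"h":30,"j":59,"md":55,"ql":41,"wu":6},"myq":{"eeh":87,"eu":91,"f":99}}
After op 7 (add /iw/by 92): {"a":{"ts":22,"wx":28},"amj":10,"iw":{"by":92,"h":30,"j":59,"md":55,"ql":41,"wu":6},"myq":{"eeh":87,"eu":91,"f":99}}
After op 8 (replace /iw/j 78): {"a":{"ts":22,"wx":28},"amj":10,"iw":{"by":92,"h":30,"j":78,"md":55,"ql":41,"wu":6},"myq":{"eeh":87,"eu":91,"f":99}}
After op 9 (replace /iw/j 50): {"a":{"ts":22,"wx":28},"amj":10,"iw":{"by":92,"h":30,"j":50,"md":55,"ql":41,"wu":6},"myq":{"eeh":87,"eu":91,"f":99}}
After op 10 (remove /iw/wu): {"a":{"ts":22,"wx":28},"amj":10,"iw":{"by":92,"h":30,"j":50,"md":55,"ql":41},"myq":{"eeh":87,"eu":91,"f":99}}
After op 11 (add /amj 93): {"a":{"ts":22,"wx":28},"amj":93,"iw":{"by":92,"h":30,"j":50,"md":55,"ql":41},"myq":{"eeh":87,"eu":91,"f":99}}
Value at /amj: 93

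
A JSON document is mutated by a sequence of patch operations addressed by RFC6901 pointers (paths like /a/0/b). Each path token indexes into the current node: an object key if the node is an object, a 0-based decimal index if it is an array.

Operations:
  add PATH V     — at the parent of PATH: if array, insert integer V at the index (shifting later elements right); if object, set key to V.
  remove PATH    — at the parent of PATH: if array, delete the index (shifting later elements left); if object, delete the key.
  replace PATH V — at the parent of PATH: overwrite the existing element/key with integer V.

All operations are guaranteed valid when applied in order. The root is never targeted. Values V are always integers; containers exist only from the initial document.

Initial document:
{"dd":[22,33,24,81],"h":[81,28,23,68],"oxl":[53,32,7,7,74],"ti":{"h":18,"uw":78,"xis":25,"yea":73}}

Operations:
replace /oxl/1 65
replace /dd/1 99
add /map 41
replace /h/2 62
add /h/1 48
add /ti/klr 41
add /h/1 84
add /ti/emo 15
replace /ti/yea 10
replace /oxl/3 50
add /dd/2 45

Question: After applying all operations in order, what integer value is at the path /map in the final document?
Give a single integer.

After op 1 (replace /oxl/1 65): {"dd":[22,33,24,81],"h":[81,28,23,68],"oxl":[53,65,7,7,74],"ti":{"h":18,"uw":78,"xis":25,"yea":73}}
After op 2 (replace /dd/1 99): {"dd":[22,99,24,81],"h":[81,28,23,68],"oxl":[53,65,7,7,74],"ti":{"h":18,"uw":78,"xis":25,"yea":73}}
After op 3 (add /map 41): {"dd":[22,99,24,81],"h":[81,28,23,68],"map":41,"oxl":[53,65,7,7,74],"ti":{"h":18,"uw":78,"xis":25,"yea":73}}
After op 4 (replace /h/2 62): {"dd":[22,99,24,81],"h":[81,28,62,68],"map":41,"oxl":[53,65,7,7,74],"ti":{"h":18,"uw":78,"xis":25,"yea":73}}
After op 5 (add /h/1 48): {"dd":[22,99,24,81],"h":[81,48,28,62,68],"map":41,"oxl":[53,65,7,7,74],"ti":{"h":18,"uw":78,"xis":25,"yea":73}}
After op 6 (add /ti/klr 41): {"dd":[22,99,24,81],"h":[81,48,28,62,68],"map":41,"oxl":[53,65,7,7,74],"ti":{"h":18,"klr":41,"uw":78,"xis":25,"yea":73}}
After op 7 (add /h/1 84): {"dd":[22,99,24,81],"h":[81,84,48,28,62,68],"map":41,"oxl":[53,65,7,7,74],"ti":{"h":18,"klr":41,"uw":78,"xis":25,"yea":73}}
After op 8 (add /ti/emo 15): {"dd":[22,99,24,81],"h":[81,84,48,28,62,68],"map":41,"oxl":[53,65,7,7,74],"ti":{"emo":15,"h":18,"klr":41,"uw":78,"xis":25,"yea":73}}
After op 9 (replace /ti/yea 10): {"dd":[22,99,24,81],"h":[81,84,48,28,62,68],"map":41,"oxl":[53,65,7,7,74],"ti":{"emo":15,"h":18,"klr":41,"uw":78,"xis":25,"yea":10}}
After op 10 (replace /oxl/3 50): {"dd":[22,99,24,81],"h":[81,84,48,28,62,68],"map":41,"oxl":[53,65,7,50,74],"ti":{"emo":15,"h":18,"klr":41,"uw":78,"xis":25,"yea":10}}
After op 11 (add /dd/2 45): {"dd":[22,99,45,24,81],"h":[81,84,48,28,62,68],"map":41,"oxl":[53,65,7,50,74],"ti":{"emo":15,"h":18,"klr":41,"uw":78,"xis":25,"yea":10}}
Value at /map: 41

Answer: 41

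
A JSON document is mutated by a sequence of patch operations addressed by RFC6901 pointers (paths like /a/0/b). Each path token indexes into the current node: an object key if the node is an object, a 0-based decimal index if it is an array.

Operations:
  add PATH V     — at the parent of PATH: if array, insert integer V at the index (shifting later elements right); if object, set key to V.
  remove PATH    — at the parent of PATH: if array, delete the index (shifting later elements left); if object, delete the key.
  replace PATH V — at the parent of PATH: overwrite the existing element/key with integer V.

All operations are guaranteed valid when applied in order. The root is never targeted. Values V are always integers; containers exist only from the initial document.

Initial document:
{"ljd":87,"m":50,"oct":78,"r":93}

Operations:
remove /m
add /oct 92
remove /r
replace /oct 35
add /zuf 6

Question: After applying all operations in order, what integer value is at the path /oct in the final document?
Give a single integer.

After op 1 (remove /m): {"ljd":87,"oct":78,"r":93}
After op 2 (add /oct 92): {"ljd":87,"oct":92,"r":93}
After op 3 (remove /r): {"ljd":87,"oct":92}
After op 4 (replace /oct 35): {"ljd":87,"oct":35}
After op 5 (add /zuf 6): {"ljd":87,"oct":35,"zuf":6}
Value at /oct: 35

Answer: 35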